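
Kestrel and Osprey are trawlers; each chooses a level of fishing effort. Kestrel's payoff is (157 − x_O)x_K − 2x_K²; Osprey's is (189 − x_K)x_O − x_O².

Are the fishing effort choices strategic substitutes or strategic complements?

Expanding Kestrel's payoff: 157x_K − x_Ox_K − 2x_K².
∂π/∂x_K = 157 − x_O − 4x_K = 0, so x_K = 39.25 − 0.25x_O.
The best-response slope dx_K/dx_O = −0.25 < 0: the reaction function is downward-sloping, so the choices are strategic substitutes.

strategic substitutes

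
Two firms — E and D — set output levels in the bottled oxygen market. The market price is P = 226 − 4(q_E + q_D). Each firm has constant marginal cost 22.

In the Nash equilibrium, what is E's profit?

1156

Firm E's profit: π = q_E(226 − 4(q_E + q_D)) − 22q_E.
∂π/∂q_E = 204 − 8q_E − 4q_D = 0, so q_E = 25.5 − 0.5q_D.
The game is symmetric, so in equilibrium q_D = q_E: the reaction function gives 1.5q_E = 25.5, hence q_E = 17.
Price P = 226 − 4·34 = 90.
E's profit: (90 − 22)·17 = 1156.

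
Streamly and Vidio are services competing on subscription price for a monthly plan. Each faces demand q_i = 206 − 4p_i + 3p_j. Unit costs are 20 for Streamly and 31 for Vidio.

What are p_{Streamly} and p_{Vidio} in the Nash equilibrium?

59.6, 63.6

Streamly's profit: π = (p_{Streamly} − 20)(206 − 4p_{Streamly} + 3p_{Vidio}).
∂π/∂p_{Streamly} = 286 − 8p_{Streamly} + 3p_{Vidio} = 0 ⇒ p_{Streamly} = 35.75 + 0.375p_{Vidio}.
Similarly p_{Vidio} = 41.25 + 0.375p_{Streamly}.
Plugging p_{Vidio} into Streamly's best response: p_{Streamly} = 35.75 + 0.375(41.25 + 0.375p_{Streamly}) ⇒ (55/64)p_{Streamly} = 1639/32, so p_{Streamly} = 59.6.
Then p_{Vidio} = 41.25 + 0.375·59.6 = 63.6.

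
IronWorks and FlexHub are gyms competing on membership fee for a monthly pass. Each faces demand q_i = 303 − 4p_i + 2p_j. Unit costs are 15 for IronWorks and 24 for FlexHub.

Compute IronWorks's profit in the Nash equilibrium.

IronWorks's profit: π = (p_{IronWorks} − 15)(303 − 4p_{IronWorks} + 2p_{FlexHub}).
∂π/∂p_{IronWorks} = 363 − 8p_{IronWorks} + 2p_{FlexHub} = 0 ⇒ p_{IronWorks} = 45.375 + 0.25p_{FlexHub}.
Similarly p_{FlexHub} = 49.875 + 0.25p_{IronWorks}.
Plugging p_{FlexHub} into IronWorks's best response: p_{IronWorks} = 45.375 + 0.25(49.875 + 0.25p_{IronWorks}) ⇒ 0.9375p_{IronWorks} = 1851/32, so p_{IronWorks} = 61.7.
Then p_{FlexHub} = 49.875 + 0.25·61.7 = 65.3.
q_{IronWorks} = 303 − 4·61.7 + 2·65.3 = 186.8.
Profit = (61.7 − 15)·186.8 = 8723.56.

8723.56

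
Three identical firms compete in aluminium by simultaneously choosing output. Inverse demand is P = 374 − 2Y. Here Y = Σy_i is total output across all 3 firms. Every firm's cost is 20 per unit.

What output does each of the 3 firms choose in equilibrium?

44.25

A representative firm's profit is π_i = y_i(374 − 2Y) − 20y_i, with Y = y_i + Σ_{j≠i} y_j.
First-order condition: 354 − 4y_i − 2Σ_{j≠i} y_j = 0.
Imposing symmetry (y_j = y for all j) turns Σ_{j≠i} y_j into 2y, so 354 = 8y and y = 44.25.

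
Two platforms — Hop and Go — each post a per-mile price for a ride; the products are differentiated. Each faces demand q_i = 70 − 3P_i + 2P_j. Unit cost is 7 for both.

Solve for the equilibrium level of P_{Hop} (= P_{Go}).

22.75

Hop's profit: π = (P_{Hop} − 7)(70 − 3P_{Hop} + 2P_{Go}).
∂π/∂P_{Hop} = 91 − 6P_{Hop} + 2P_{Go} = 0 ⇒ P_{Hop} = 91/6 + (1/3)P_{Go}.
The game is symmetric, so in equilibrium P_{Go} = P_{Hop}: the reaction function gives (2/3)P_{Hop} = 91/6, hence P_{Hop} = 22.75.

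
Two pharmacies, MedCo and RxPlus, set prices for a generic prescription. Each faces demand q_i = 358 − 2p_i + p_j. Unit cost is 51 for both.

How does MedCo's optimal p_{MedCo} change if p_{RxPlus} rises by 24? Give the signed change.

6

MedCo's profit: π = (p_{MedCo} − 51)(358 − 2p_{MedCo} + p_{RxPlus}).
∂π/∂p_{MedCo} = 460 − 4p_{MedCo} + p_{RxPlus} = 0 ⇒ p_{MedCo} = 115 + 0.25p_{RxPlus}.
The reaction-function slope is 0.25, so a 24-unit rise in p_{RxPlus} moves p_{MedCo} by 0.25 × 24 = 6. MedCo's best response rises — the actions are strategic complements.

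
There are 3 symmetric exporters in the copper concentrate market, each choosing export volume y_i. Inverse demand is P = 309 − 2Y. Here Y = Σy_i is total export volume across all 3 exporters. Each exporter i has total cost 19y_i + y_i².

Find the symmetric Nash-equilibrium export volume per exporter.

A representative exporter's profit is π_i = y_i(309 − 2Y) − 19y_i − y_i², with Y = y_i + Σ_{j≠i} y_j.
First-order condition: 290 − 6y_i − 2Σ_{j≠i} y_j = 0.
In a symmetric equilibrium every exporter chooses the same y, so Σ_{j≠i} y_j = 2y. The condition becomes 290 − 10y = 0, giving y = 290/10 = 29.

29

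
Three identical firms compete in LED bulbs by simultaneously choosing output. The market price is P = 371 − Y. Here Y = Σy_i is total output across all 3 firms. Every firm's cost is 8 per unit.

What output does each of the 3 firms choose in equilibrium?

90.75

A representative firm's profit is π_i = y_i(371 − Y) − 8y_i, with Y = y_i + Σ_{j≠i} y_j.
First-order condition: 363 − 2y_i − Σ_{j≠i} y_j = 0.
In a symmetric equilibrium every firm chooses the same y, so Σ_{j≠i} y_j = 2y. The condition becomes 363 − 4y = 0, giving y = 363/4 = 90.75.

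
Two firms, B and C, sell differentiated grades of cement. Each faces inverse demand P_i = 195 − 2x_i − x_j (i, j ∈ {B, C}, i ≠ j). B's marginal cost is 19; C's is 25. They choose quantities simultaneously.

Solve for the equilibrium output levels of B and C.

Firm B's profit: π = x_B(195 − 2x_B − x_C) − 19x_B.
∂π/∂x_B = 176 − 4x_B − x_C = 0 ⇒ x_B = 44 − 0.25x_C.
Similarly x_C = 42.5 − 0.25x_B.
Solving the two reaction functions simultaneously: (1 − (−0.25)(−0.25))x_B = 44 − 0.25·42.5, so 0.9375x_B = 33.375 and x_B = 35.6.
Then x_C = 42.5 − 0.25·35.6 = 33.6.

35.6, 33.6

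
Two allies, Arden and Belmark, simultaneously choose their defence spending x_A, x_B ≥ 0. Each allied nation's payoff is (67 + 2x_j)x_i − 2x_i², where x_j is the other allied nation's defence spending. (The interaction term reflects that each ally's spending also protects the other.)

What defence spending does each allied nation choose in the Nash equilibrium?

33.5

Arden's payoff is (67 + 2x_B)x_A − 2x_A².
∂π/∂x_A = 67 + 2x_B − 4x_A = 0, so x_A = 16.75 + 0.5x_B.
The game is symmetric, so in equilibrium x_B = x_A: the reaction function gives 0.5x_A = 16.75, hence x_A = 33.5.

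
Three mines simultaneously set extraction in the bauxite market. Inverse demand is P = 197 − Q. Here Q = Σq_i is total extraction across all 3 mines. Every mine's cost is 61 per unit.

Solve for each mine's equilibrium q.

34

A representative mine's profit is π_i = q_i(197 − Q) − 61q_i, with Q = q_i + Σ_{j≠i} q_j.
First-order condition: 136 − 2q_i − Σ_{j≠i} q_j = 0.
In a symmetric equilibrium every mine chooses the same q, so Σ_{j≠i} q_j = 2q. The condition becomes 136 − 4q = 0, giving q = 136/4 = 34.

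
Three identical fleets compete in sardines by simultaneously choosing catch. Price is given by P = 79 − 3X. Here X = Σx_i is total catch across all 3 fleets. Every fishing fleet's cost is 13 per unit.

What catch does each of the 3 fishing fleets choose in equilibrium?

A representative fishing fleet's profit is π_i = x_i(79 − 3X) − 13x_i, with X = x_i + Σ_{j≠i} x_j.
First-order condition: 66 − 6x_i − 3Σ_{j≠i} x_j = 0.
In a symmetric equilibrium every fishing fleet chooses the same x, so Σ_{j≠i} x_j = 2x. The condition becomes 66 − 12x = 0, giving x = 66/12 = 5.5.

5.5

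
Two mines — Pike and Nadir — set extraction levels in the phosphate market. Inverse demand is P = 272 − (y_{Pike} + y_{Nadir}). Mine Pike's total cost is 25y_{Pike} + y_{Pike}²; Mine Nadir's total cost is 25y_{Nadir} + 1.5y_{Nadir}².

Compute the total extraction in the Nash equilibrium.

Mine Pike's profit: π = y_{Pike}(272 − (y_{Pike} + y_{Nadir})) − 25y_{Pike} − y_{Pike}².
∂π/∂y_{Pike} = 247 − 4y_{Pike} − y_{Nadir} = 0, so y_{Pike} = 61.75 − 0.25y_{Nadir}.
For Nadir: ∂π/∂y_{Nadir} = 247 − 5y_{Nadir} − y_{Pike} = 0 ⇒ y_{Nadir} = 49.4 − 0.2y_{Pike}.
Plugging y_{Nadir} into Pike's best response: y_{Pike} = 61.75 − 0.25(49.4 − 0.2y_{Pike}) ⇒ 0.95y_{Pike} = 49.4, so y_{Pike} = 52.
Then y_{Nadir} = 49.4 − 0.2·52 = 39.
Total extraction: 52 + 39 = 91.

91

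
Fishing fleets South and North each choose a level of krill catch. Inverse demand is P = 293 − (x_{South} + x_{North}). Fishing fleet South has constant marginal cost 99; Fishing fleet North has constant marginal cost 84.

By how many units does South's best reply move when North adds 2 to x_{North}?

Fishing fleet South's profit: π = x_{South}(293 − (x_{South} + x_{North})) − 99x_{South}.
∂π/∂x_{South} = 194 − 2x_{South} − x_{North} = 0, so x_{South} = 97 − 0.5x_{North}.
The reaction-function slope is −0.5, so a 2-unit rise in x_{North} moves x_{South} by −0.5 × 2 = −1. South's best response falls — the actions are strategic substitutes.

-1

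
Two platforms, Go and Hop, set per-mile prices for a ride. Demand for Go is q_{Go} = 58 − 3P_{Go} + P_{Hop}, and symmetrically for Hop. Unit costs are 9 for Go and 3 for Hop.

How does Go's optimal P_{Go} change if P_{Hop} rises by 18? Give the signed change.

Go's profit: π = (P_{Go} − 9)(58 − 3P_{Go} + P_{Hop}).
∂π/∂P_{Go} = 85 − 6P_{Go} + P_{Hop} = 0 ⇒ P_{Go} = 85/6 + (1/6)P_{Hop}.
The reaction-function slope is 1/6, so an 18-unit rise in P_{Hop} moves P_{Go} by 1/6 × 18 = 3. Go's best response rises — the actions are strategic complements.

3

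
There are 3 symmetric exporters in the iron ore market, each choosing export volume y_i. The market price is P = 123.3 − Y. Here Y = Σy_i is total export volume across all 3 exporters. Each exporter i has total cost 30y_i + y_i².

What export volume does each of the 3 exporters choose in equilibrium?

15.55

A representative exporter's profit is π_i = y_i(123.3 − Y) − 30y_i − y_i², with Y = y_i + Σ_{j≠i} y_j.
First-order condition: 93.3 − 4y_i − Σ_{j≠i} y_j = 0.
In a symmetric equilibrium every exporter chooses the same y, so Σ_{j≠i} y_j = 2y. The condition becomes 93.3 − 6y = 0, giving y = 93.3/6 = 15.55.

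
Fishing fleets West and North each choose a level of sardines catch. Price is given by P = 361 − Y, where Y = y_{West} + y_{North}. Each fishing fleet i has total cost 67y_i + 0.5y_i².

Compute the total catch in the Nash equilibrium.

147

Fishing fleet West's profit: π = y_{West}(361 − (y_{West} + y_{North})) − 67y_{West} − 0.5y_{West}².
∂π/∂y_{West} = 294 − 3y_{West} − y_{North} = 0, so y_{West} = 98 − (1/3)y_{North}.
By symmetry y_{North} = y_{West}; substituting into the reaction function, (4/3)y_{West} = 98 and y_{West} = 73.5.
Total catch: 73.5 + 73.5 = 147.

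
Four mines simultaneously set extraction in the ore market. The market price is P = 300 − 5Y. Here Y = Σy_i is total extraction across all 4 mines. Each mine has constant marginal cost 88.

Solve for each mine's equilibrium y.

A representative mine's profit is π_i = y_i(300 − 5Y) − 88y_i, with Y = y_i + Σ_{j≠i} y_j.
First-order condition: 212 − 10y_i − 5Σ_{j≠i} y_j = 0.
In a symmetric equilibrium every mine chooses the same y, so Σ_{j≠i} y_j = 3y. The condition becomes 212 − 25y = 0, giving y = 212/25 = 8.48.

8.48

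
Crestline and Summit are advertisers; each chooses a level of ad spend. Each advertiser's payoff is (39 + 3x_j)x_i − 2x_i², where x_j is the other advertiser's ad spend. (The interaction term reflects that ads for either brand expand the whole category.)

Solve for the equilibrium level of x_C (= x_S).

39

Crestline's payoff is (39 + 3x_S)x_C − 2x_C².
∂π/∂x_C = 39 + 3x_S − 4x_C = 0, so x_C = 9.75 + 0.75x_S.
By symmetry x_S = x_C; substituting into the reaction function, 0.25x_C = 9.75 and x_C = 39.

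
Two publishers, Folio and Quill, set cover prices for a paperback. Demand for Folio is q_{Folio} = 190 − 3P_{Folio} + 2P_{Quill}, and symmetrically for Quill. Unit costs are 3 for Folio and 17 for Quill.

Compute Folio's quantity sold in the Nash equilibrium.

Folio's profit: π = (P_{Folio} − 3)(190 − 3P_{Folio} + 2P_{Quill}).
∂π/∂P_{Folio} = 199 − 6P_{Folio} + 2P_{Quill} = 0 ⇒ P_{Folio} = 199/6 + (1/3)P_{Quill}.
Similarly P_{Quill} = 241/6 + (1/3)P_{Folio}.
Plugging P_{Quill} into Folio's best response: P_{Folio} = 199/6 + (1/3)(241/6 + (1/3)P_{Folio}) ⇒ (8/9)P_{Folio} = 419/9, so P_{Folio} = 52.375.
Then P_{Quill} = 241/6 + (1/3)·52.375 = 57.625.
q_{Folio} = 190 − 3·52.375 + 2·57.625 = 148.125.

148.125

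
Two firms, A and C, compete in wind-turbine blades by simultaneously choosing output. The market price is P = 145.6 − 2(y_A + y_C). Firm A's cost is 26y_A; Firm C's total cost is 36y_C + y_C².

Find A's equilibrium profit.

1242.0128

Firm A's profit: π = y_A(145.6 − 2(y_A + y_C)) − 26y_A.
∂π/∂y_A = 119.6 − 4y_A − 2y_C = 0, so y_A = 29.9 − 0.5y_C.
For C: ∂π/∂y_C = 109.6 − 6y_C − 2y_A = 0 ⇒ y_C = 274/15 − (1/3)y_A.
Substituting the second reaction function into the first: y_A = 29.9 − 0.5(274/15 − (1/3)y_A), which gives (5/6)y_A = 623/30 ⇒ y_A = 24.92.
Then y_C = 274/15 − (1/3)·24.92 = 9.96.
Price P = 145.6 − 2·34.88 = 75.84.
A's profit: (75.84 − 26)·24.92 = 1242.0128.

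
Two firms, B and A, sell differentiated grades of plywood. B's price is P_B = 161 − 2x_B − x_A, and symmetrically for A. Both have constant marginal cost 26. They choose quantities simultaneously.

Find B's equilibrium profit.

Firm B's profit: π = x_B(161 − 2x_B − x_A) − 26x_B.
∂π/∂x_B = 135 − 4x_B − x_A = 0 ⇒ x_B = 33.75 − 0.25x_A.
The game is symmetric, so in equilibrium x_A = x_B: the reaction function gives 1.25x_B = 33.75, hence x_B = 27.
P_B = 161 − 2·27 − 27 = 80.
Profit = (80 − 26)·27 = 1458.

1458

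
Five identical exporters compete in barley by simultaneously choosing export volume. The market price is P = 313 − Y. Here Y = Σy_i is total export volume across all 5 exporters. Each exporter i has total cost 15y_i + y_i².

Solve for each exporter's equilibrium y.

A representative exporter's profit is π_i = y_i(313 − Y) − 15y_i − y_i², with Y = y_i + Σ_{j≠i} y_j.
First-order condition: 298 − 4y_i − Σ_{j≠i} y_j = 0.
With identical exporters, set every y_j = y: then 298 − 4y − 4y = 0, i.e. y = 298/8 = 37.25.

37.25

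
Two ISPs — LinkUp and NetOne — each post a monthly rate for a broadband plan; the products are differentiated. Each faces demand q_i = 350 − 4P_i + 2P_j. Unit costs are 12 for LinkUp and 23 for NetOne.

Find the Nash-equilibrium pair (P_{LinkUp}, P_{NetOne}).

67.8, 72.2

LinkUp's profit: π = (P_{LinkUp} − 12)(350 − 4P_{LinkUp} + 2P_{NetOne}).
∂π/∂P_{LinkUp} = 398 − 8P_{LinkUp} + 2P_{NetOne} = 0 ⇒ P_{LinkUp} = 49.75 + 0.25P_{NetOne}.
Similarly P_{NetOne} = 55.25 + 0.25P_{LinkUp}.
Solving the two reaction functions simultaneously: (1 − (0.25)(0.25))P_{LinkUp} = 49.75 + 0.25·55.25, so 0.9375P_{LinkUp} = 63.5625 and P_{LinkUp} = 67.8.
Then P_{NetOne} = 55.25 + 0.25·67.8 = 72.2.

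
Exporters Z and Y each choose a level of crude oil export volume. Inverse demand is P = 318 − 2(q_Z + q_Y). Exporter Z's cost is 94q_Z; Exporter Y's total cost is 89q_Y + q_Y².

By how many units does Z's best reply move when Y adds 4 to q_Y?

-2

Exporter Z's profit: π = q_Z(318 − 2(q_Z + q_Y)) − 94q_Z.
∂π/∂q_Z = 224 − 4q_Z − 2q_Y = 0, so q_Z = 56 − 0.5q_Y.
The reaction-function slope is −0.5, so a 4-unit rise in q_Y moves q_Z by −0.5 × 4 = −2. Z's best response falls — the actions are strategic substitutes.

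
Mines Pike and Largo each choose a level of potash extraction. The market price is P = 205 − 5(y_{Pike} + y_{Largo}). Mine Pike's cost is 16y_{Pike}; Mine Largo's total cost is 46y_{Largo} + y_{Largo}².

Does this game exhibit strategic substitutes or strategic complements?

Mine Pike's profit: π = y_{Pike}(205 − 5(y_{Pike} + y_{Largo})) − 16y_{Pike}.
∂π/∂y_{Pike} = 189 − 10y_{Pike} − 5y_{Largo} = 0, so y_{Pike} = 18.9 − 0.5y_{Largo}.
The best-response slope dy_{Pike}/dy_{Largo} = −0.5 < 0: the reaction function is downward-sloping, so the choices are strategic substitutes.

strategic substitutes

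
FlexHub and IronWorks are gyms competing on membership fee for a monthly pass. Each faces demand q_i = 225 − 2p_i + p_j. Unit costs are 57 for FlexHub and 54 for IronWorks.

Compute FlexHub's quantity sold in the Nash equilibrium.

FlexHub's profit: π = (p_{FlexHub} − 57)(225 − 2p_{FlexHub} + p_{IronWorks}).
∂π/∂p_{FlexHub} = 339 − 4p_{FlexHub} + p_{IronWorks} = 0 ⇒ p_{FlexHub} = 84.75 + 0.25p_{IronWorks}.
Similarly p_{IronWorks} = 83.25 + 0.25p_{FlexHub}.
Solving the two reaction functions simultaneously: (1 − (0.25)(0.25))p_{FlexHub} = 84.75 + 0.25·83.25, so 0.9375p_{FlexHub} = 105.5625 and p_{FlexHub} = 112.6.
Then p_{IronWorks} = 83.25 + 0.25·112.6 = 111.4.
q_{FlexHub} = 225 − 2·112.6 + 111.4 = 111.2.

111.2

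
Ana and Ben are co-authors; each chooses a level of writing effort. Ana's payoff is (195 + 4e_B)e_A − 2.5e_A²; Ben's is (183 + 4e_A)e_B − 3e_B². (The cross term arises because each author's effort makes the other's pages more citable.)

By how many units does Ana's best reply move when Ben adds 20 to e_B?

16

Expanding Ana's payoff: 195e_A + 4e_Be_A − 2.5e_A².
∂π/∂e_A = 195 + 4e_B − 5e_A = 0, so e_A = 39 + 0.8e_B.
The reaction-function slope is 0.8, so a 20-unit rise in e_B moves e_A by 0.8 × 20 = 16. Ana's best response rises — the actions are strategic complements.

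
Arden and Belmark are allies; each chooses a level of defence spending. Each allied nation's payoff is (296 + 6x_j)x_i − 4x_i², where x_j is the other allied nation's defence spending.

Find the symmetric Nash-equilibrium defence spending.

148

Arden's payoff is (296 + 6x_B)x_A − 4x_A².
∂π/∂x_A = 296 + 6x_B − 8x_A = 0, so x_A = 37 + 0.75x_B.
By symmetry x_B = x_A; substituting into the reaction function, 0.25x_A = 37 and x_A = 148.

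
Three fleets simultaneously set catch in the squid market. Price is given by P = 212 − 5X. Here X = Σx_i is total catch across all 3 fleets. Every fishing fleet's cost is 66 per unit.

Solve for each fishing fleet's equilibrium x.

A representative fishing fleet's profit is π_i = x_i(212 − 5X) − 66x_i, with X = x_i + Σ_{j≠i} x_j.
First-order condition: 146 − 10x_i − 5Σ_{j≠i} x_j = 0.
In a symmetric equilibrium every fishing fleet chooses the same x, so Σ_{j≠i} x_j = 2x. The condition becomes 146 − 20x = 0, giving x = 146/20 = 7.3.

7.3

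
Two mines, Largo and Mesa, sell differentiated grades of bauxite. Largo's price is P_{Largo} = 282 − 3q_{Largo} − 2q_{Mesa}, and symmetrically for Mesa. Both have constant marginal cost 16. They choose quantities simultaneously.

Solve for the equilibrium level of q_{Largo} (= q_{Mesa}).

Mine Largo's profit: π = q_{Largo}(282 − 3q_{Largo} − 2q_{Mesa}) − 16q_{Largo}.
∂π/∂q_{Largo} = 266 − 6q_{Largo} − 2q_{Mesa} = 0 ⇒ q_{Largo} = 133/3 − (1/3)q_{Mesa}.
By symmetry q_{Mesa} = q_{Largo}; substituting into the reaction function, (4/3)q_{Largo} = 133/3 and q_{Largo} = 33.25.

33.25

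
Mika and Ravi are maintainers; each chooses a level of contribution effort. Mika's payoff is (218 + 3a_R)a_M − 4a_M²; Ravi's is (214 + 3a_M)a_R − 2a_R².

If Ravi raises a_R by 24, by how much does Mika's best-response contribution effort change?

Expanding Mika's payoff: 218a_M + 3a_Ra_M − 4a_M².
∂π/∂a_M = 218 + 3a_R − 8a_M = 0, so a_M = 27.25 + 0.375a_R.
The reaction-function slope is 0.375, so a 24-unit rise in a_R moves a_M by 0.375 × 24 = 9. Mika's best response rises — the actions are strategic complements.

9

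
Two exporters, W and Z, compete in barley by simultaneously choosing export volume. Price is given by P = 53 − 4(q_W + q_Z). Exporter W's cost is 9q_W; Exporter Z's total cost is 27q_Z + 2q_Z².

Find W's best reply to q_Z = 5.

Exporter W's profit: π = q_W(53 − 4(q_W + q_Z)) − 9q_W.
∂π/∂q_W = 44 − 8q_W − 4q_Z = 0, so q_W = 5.5 − 0.5q_Z.
At q_Z = 5: q_W = 5.5 − 0.5·5 = 3.

3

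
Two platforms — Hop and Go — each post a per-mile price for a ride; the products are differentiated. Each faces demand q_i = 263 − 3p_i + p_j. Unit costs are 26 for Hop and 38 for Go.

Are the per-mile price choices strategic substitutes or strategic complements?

strategic complements

Hop's profit: π = (p_{Hop} − 26)(263 − 3p_{Hop} + p_{Go}).
∂π/∂p_{Hop} = 341 − 6p_{Hop} + p_{Go} = 0 ⇒ p_{Hop} = 341/6 + (1/6)p_{Go}.
The best-response slope dp_{Hop}/dp_{Go} = 1/6 > 0: the reaction function is upward-sloping, so the choices are strategic complements.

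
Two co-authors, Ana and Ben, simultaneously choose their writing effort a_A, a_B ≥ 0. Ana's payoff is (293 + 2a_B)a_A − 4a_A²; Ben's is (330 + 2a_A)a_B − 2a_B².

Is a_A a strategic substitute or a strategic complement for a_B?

Expanding Ana's payoff: 293a_A + 2a_Ba_A − 4a_A².
∂π/∂a_A = 293 + 2a_B − 8a_A = 0, so a_A = 36.625 + 0.25a_B.
The best-response slope da_A/da_B = 0.25 > 0: the reaction function is upward-sloping, so the choices are strategic complements.

strategic complements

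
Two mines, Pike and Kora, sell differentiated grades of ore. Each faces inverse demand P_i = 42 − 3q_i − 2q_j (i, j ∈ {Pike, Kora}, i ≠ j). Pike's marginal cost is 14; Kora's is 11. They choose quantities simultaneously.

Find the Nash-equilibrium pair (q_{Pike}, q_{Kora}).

Mine Pike's profit: π = q_{Pike}(42 − 3q_{Pike} − 2q_{Kora}) − 14q_{Pike}.
∂π/∂q_{Pike} = 28 − 6q_{Pike} − 2q_{Kora} = 0 ⇒ q_{Pike} = 14/3 − (1/3)q_{Kora}.
Similarly q_{Kora} = 31/6 − (1/3)q_{Pike}.
Substituting the second reaction function into the first: q_{Pike} = 14/3 − (1/3)(31/6 − (1/3)q_{Pike}), which gives (8/9)q_{Pike} = 53/18 ⇒ q_{Pike} = 3.3125.
Then q_{Kora} = 31/6 − (1/3)·3.3125 = 4.0625.

3.3125, 4.0625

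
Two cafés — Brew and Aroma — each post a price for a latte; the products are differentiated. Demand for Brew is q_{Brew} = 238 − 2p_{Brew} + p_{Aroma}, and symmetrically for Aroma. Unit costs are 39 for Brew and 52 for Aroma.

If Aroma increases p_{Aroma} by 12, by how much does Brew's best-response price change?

Brew's profit: π = (p_{Brew} − 39)(238 − 2p_{Brew} + p_{Aroma}).
∂π/∂p_{Brew} = 316 − 4p_{Brew} + p_{Aroma} = 0 ⇒ p_{Brew} = 79 + 0.25p_{Aroma}.
The reaction-function slope is 0.25, so a 12-unit rise in p_{Aroma} moves p_{Brew} by 0.25 × 12 = 3. Brew's best response rises — the actions are strategic complements.

3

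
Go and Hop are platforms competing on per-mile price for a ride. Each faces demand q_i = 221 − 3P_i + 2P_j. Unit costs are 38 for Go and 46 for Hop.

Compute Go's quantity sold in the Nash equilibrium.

Go's profit: π = (P_{Go} − 38)(221 − 3P_{Go} + 2P_{Hop}).
∂π/∂P_{Go} = 335 − 6P_{Go} + 2P_{Hop} = 0 ⇒ P_{Go} = 335/6 + (1/3)P_{Hop}.
Similarly P_{Hop} = 359/6 + (1/3)P_{Go}.
Solving the two reaction functions simultaneously: (1 − (1/3)(1/3))P_{Go} = 335/6 + (1/3)·(359/6), so (8/9)P_{Go} = 682/9 and P_{Go} = 85.25.
Then P_{Hop} = 359/6 + (1/3)·85.25 = 88.25.
q_{Go} = 221 − 3·85.25 + 2·88.25 = 141.75.

141.75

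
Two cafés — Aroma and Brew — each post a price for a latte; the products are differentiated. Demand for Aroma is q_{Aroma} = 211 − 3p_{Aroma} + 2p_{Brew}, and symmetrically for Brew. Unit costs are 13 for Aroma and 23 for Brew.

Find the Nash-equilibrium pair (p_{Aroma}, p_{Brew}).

Aroma's profit: π = (p_{Aroma} − 13)(211 − 3p_{Aroma} + 2p_{Brew}).
∂π/∂p_{Aroma} = 250 − 6p_{Aroma} + 2p_{Brew} = 0 ⇒ p_{Aroma} = 125/3 + (1/3)p_{Brew}.
Similarly p_{Brew} = 140/3 + (1/3)p_{Aroma}.
Substituting the second reaction function into the first: p_{Aroma} = 125/3 + (1/3)(140/3 + (1/3)p_{Aroma}), which gives (8/9)p_{Aroma} = 515/9 ⇒ p_{Aroma} = 64.375.
Then p_{Brew} = 140/3 + (1/3)·64.375 = 68.125.

64.375, 68.125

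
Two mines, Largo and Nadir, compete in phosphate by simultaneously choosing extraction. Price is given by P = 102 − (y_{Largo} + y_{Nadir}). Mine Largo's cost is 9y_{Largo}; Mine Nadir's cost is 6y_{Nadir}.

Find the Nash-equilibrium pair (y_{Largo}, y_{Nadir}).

Mine Largo's profit: π = y_{Largo}(102 − (y_{Largo} + y_{Nadir})) − 9y_{Largo}.
∂π/∂y_{Largo} = 93 − 2y_{Largo} − y_{Nadir} = 0, so y_{Largo} = 46.5 − 0.5y_{Nadir}.
By the same steps for Nadir: y_{Nadir} = 48 − 0.5y_{Largo}.
Substituting the second reaction function into the first: y_{Largo} = 46.5 − 0.5(48 − 0.5y_{Largo}), which gives 0.75y_{Largo} = 22.5 ⇒ y_{Largo} = 30.
Then y_{Nadir} = 48 − 0.5·30 = 33.

30, 33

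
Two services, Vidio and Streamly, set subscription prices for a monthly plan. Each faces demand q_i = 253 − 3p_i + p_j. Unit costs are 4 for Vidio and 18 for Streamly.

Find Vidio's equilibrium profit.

7560.12

Vidio's profit: π = (p_{Vidio} − 4)(253 − 3p_{Vidio} + p_{Streamly}).
∂π/∂p_{Vidio} = 265 − 6p_{Vidio} + p_{Streamly} = 0 ⇒ p_{Vidio} = 265/6 + (1/6)p_{Streamly}.
Similarly p_{Streamly} = 307/6 + (1/6)p_{Vidio}.
Substituting the second reaction function into the first: p_{Vidio} = 265/6 + (1/6)(307/6 + (1/6)p_{Vidio}), which gives (35/36)p_{Vidio} = 1897/36 ⇒ p_{Vidio} = 54.2.
Then p_{Streamly} = 307/6 + (1/6)·54.2 = 60.2.
q_{Vidio} = 253 − 3·54.2 + 60.2 = 150.6.
Profit = (54.2 − 4)·150.6 = 7560.12.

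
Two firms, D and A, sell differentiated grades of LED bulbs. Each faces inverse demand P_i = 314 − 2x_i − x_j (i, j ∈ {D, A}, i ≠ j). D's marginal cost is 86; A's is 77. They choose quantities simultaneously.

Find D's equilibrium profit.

4050

Firm D's profit: π = x_D(314 − 2x_D − x_A) − 86x_D.
∂π/∂x_D = 228 − 4x_D − x_A = 0 ⇒ x_D = 57 − 0.25x_A.
Similarly x_A = 59.25 − 0.25x_D.
Substituting the second reaction function into the first: x_D = 57 − 0.25(59.25 − 0.25x_D), which gives 0.9375x_D = 42.1875 ⇒ x_D = 45.
Then x_A = 59.25 − 0.25·45 = 48.
P_D = 314 − 2·45 − 48 = 176.
Profit = (176 − 86)·45 = 4050.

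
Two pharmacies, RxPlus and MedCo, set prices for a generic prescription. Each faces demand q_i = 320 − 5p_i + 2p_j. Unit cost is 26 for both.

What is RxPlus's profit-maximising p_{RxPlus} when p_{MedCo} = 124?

RxPlus's profit: π = (p_{RxPlus} − 26)(320 − 5p_{RxPlus} + 2p_{MedCo}).
∂π/∂p_{RxPlus} = 450 − 10p_{RxPlus} + 2p_{MedCo} = 0 ⇒ p_{RxPlus} = 45 + 0.2p_{MedCo}.
At p_{MedCo} = 124: p_{RxPlus} = 45 + 0.2·124 = 69.8.

69.8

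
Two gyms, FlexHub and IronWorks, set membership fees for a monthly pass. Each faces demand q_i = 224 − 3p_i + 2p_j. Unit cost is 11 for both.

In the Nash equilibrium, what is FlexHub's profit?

FlexHub's profit: π = (p_{FlexHub} − 11)(224 − 3p_{FlexHub} + 2p_{IronWorks}).
∂π/∂p_{FlexHub} = 257 − 6p_{FlexHub} + 2p_{IronWorks} = 0 ⇒ p_{FlexHub} = 257/6 + (1/3)p_{IronWorks}.
By symmetry p_{IronWorks} = p_{FlexHub}; substituting into the reaction function, (2/3)p_{FlexHub} = 257/6 and p_{FlexHub} = 64.25.
q_{FlexHub} = 224 − 3·64.25 + 2·64.25 = 159.75.
Profit = (64.25 − 11)·159.75 = 8506.6875.

8506.6875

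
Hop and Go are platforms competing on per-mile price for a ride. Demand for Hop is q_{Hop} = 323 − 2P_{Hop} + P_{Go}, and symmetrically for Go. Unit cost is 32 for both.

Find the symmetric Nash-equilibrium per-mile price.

Hop's profit: π = (P_{Hop} − 32)(323 − 2P_{Hop} + P_{Go}).
∂π/∂P_{Hop} = 387 − 4P_{Hop} + P_{Go} = 0 ⇒ P_{Hop} = 96.75 + 0.25P_{Go}.
Setting P_{Hop} = P_{Go} in the reaction function: P_{Hop} = 96.75 + 0.25P_{Hop}, so P_{Hop} = 96.75 / 0.75 = 129.

129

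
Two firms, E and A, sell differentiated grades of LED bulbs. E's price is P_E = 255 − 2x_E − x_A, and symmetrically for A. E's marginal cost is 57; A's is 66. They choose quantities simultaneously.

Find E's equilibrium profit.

3232.08

Firm E's profit: π = x_E(255 − 2x_E − x_A) − 57x_E.
∂π/∂x_E = 198 − 4x_E − x_A = 0 ⇒ x_E = 49.5 − 0.25x_A.
Similarly x_A = 47.25 − 0.25x_E.
Plugging x_A into E's best response: x_E = 49.5 − 0.25(47.25 − 0.25x_E) ⇒ 0.9375x_E = 37.6875, so x_E = 40.2.
Then x_A = 47.25 − 0.25·40.2 = 37.2.
P_E = 255 − 2·40.2 − 37.2 = 137.4.
Profit = (137.4 − 57)·40.2 = 3232.08.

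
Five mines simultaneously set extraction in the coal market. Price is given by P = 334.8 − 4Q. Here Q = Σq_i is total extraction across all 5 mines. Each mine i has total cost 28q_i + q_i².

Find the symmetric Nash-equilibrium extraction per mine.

A representative mine's profit is π_i = q_i(334.8 − 4Q) − 28q_i − q_i², with Q = q_i + Σ_{j≠i} q_j.
First-order condition: 306.8 − 10q_i − 4Σ_{j≠i} q_j = 0.
In a symmetric equilibrium every mine chooses the same q, so Σ_{j≠i} q_j = 4q. The condition becomes 306.8 − 26q = 0, giving q = 306.8/26 = 11.8.

11.8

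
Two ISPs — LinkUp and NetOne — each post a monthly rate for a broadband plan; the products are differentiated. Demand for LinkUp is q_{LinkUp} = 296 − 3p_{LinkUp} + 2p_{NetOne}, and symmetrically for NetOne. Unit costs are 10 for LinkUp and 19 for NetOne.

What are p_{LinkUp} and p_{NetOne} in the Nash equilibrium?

LinkUp's profit: π = (p_{LinkUp} − 10)(296 − 3p_{LinkUp} + 2p_{NetOne}).
∂π/∂p_{LinkUp} = 326 − 6p_{LinkUp} + 2p_{NetOne} = 0 ⇒ p_{LinkUp} = 163/3 + (1/3)p_{NetOne}.
Similarly p_{NetOne} = 353/6 + (1/3)p_{LinkUp}.
Plugging p_{NetOne} into LinkUp's best response: p_{LinkUp} = 163/3 + (1/3)(353/6 + (1/3)p_{LinkUp}) ⇒ (8/9)p_{LinkUp} = 1331/18, so p_{LinkUp} = 83.1875.
Then p_{NetOne} = 353/6 + (1/3)·83.1875 = 86.5625.

83.1875, 86.5625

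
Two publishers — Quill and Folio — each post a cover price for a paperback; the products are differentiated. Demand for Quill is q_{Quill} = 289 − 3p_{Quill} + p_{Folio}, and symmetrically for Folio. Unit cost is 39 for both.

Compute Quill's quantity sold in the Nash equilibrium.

Quill's profit: π = (p_{Quill} − 39)(289 − 3p_{Quill} + p_{Folio}).
∂π/∂p_{Quill} = 406 − 6p_{Quill} + p_{Folio} = 0 ⇒ p_{Quill} = 203/3 + (1/6)p_{Folio}.
The game is symmetric, so in equilibrium p_{Folio} = p_{Quill}: the reaction function gives (5/6)p_{Quill} = 203/3, hence p_{Quill} = 81.2.
q_{Quill} = 289 − 3·81.2 + 81.2 = 126.6.

126.6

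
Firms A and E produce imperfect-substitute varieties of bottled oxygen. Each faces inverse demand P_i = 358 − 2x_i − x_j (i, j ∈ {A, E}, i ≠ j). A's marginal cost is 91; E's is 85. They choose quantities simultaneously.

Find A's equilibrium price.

Firm A's profit: π = x_A(358 − 2x_A − x_E) − 91x_A.
∂π/∂x_A = 267 − 4x_A − x_E = 0 ⇒ x_A = 66.75 − 0.25x_E.
Similarly x_E = 68.25 − 0.25x_A.
Substituting the second reaction function into the first: x_A = 66.75 − 0.25(68.25 − 0.25x_A), which gives 0.9375x_A = 49.6875 ⇒ x_A = 53.
Then x_E = 68.25 − 0.25·53 = 55.
P_A = 358 − 2·53 − 55 = 197.

197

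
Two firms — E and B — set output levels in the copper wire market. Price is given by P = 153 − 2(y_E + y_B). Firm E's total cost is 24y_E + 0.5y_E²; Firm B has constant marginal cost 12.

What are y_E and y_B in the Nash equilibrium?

Firm E's profit: π = y_E(153 − 2(y_E + y_B)) − 24y_E − 0.5y_E².
∂π/∂y_E = 129 − 5y_E − 2y_B = 0, so y_E = 25.8 − 0.4y_B.
For B: ∂π/∂y_B = 141 − 4y_B − 2y_E = 0 ⇒ y_B = 35.25 − 0.5y_E.
Solving the two reaction functions simultaneously: (1 − (−0.4)(−0.5))y_E = 25.8 − 0.4·35.25, so 0.8y_E = 11.7 and y_E = 14.625.
Then y_B = 35.25 − 0.5·14.625 = 27.9375.

14.625, 27.9375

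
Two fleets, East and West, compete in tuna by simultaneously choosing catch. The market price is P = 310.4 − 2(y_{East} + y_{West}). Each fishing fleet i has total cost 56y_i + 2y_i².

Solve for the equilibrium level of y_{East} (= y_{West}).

25.44

Fishing fleet East's profit: π = y_{East}(310.4 − 2(y_{East} + y_{West})) − 56y_{East} − 2y_{East}².
∂π/∂y_{East} = 254.4 − 8y_{East} − 2y_{West} = 0, so y_{East} = 31.8 − 0.25y_{West}.
By symmetry y_{West} = y_{East}; substituting into the reaction function, 1.25y_{East} = 31.8 and y_{East} = 25.44.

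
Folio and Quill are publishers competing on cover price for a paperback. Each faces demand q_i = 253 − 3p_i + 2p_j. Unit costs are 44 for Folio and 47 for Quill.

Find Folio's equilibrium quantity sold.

158.4375

Folio's profit: π = (p_{Folio} − 44)(253 − 3p_{Folio} + 2p_{Quill}).
∂π/∂p_{Folio} = 385 − 6p_{Folio} + 2p_{Quill} = 0 ⇒ p_{Folio} = 385/6 + (1/3)p_{Quill}.
Similarly p_{Quill} = 197/3 + (1/3)p_{Folio}.
Solving the two reaction functions simultaneously: (1 − (1/3)(1/3))p_{Folio} = 385/6 + (1/3)·(197/3), so (8/9)p_{Folio} = 1549/18 and p_{Folio} = 96.8125.
Then p_{Quill} = 197/3 + (1/3)·96.8125 = 97.9375.
q_{Folio} = 253 − 3·96.8125 + 2·97.9375 = 158.4375.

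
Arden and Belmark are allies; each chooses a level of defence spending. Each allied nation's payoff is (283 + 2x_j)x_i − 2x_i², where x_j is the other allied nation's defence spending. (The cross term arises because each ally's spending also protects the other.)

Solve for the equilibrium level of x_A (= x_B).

Arden's payoff is (283 + 2x_B)x_A − 2x_A².
∂π/∂x_A = 283 + 2x_B − 4x_A = 0, so x_A = 70.75 + 0.5x_B.
By symmetry x_B = x_A; substituting into the reaction function, 0.5x_A = 70.75 and x_A = 141.5.

141.5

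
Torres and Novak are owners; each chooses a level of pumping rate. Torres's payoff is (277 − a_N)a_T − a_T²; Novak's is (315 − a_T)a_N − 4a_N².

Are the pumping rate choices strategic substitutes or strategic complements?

Expanding Torres's payoff: 277a_T − a_Na_T − a_T².
∂π/∂a_T = 277 − a_N − 2a_T = 0, so a_T = 138.5 − 0.5a_N.
The best-response slope da_T/da_N = −0.5 < 0: the reaction function is downward-sloping, so the choices are strategic substitutes.

strategic substitutes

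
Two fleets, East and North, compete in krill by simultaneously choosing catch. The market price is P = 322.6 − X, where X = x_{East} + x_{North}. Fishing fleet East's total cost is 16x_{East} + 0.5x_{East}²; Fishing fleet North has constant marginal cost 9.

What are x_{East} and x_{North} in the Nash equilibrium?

59.92, 126.84

Fishing fleet East's profit: π = x_{East}(322.6 − (x_{East} + x_{North})) − 16x_{East} − 0.5x_{East}².
∂π/∂x_{East} = 306.6 − 3x_{East} − x_{North} = 0, so x_{East} = 102.2 − (1/3)x_{North}.
For North: ∂π/∂x_{North} = 313.6 − 2x_{North} − x_{East} = 0 ⇒ x_{North} = 156.8 − 0.5x_{East}.
Plugging x_{North} into East's best response: x_{East} = 102.2 − (1/3)(156.8 − 0.5x_{East}) ⇒ (5/6)x_{East} = 749/15, so x_{East} = 59.92.
Then x_{North} = 156.8 − 0.5·59.92 = 126.84.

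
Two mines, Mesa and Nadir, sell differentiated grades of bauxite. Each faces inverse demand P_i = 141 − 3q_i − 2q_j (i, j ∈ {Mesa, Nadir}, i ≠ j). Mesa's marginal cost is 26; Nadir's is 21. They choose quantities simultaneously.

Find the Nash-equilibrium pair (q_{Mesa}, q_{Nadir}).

14.0625, 15.3125

Mine Mesa's profit: π = q_{Mesa}(141 − 3q_{Mesa} − 2q_{Nadir}) − 26q_{Mesa}.
∂π/∂q_{Mesa} = 115 − 6q_{Mesa} − 2q_{Nadir} = 0 ⇒ q_{Mesa} = 115/6 − (1/3)q_{Nadir}.
Similarly q_{Nadir} = 20 − (1/3)q_{Mesa}.
Plugging q_{Nadir} into Mesa's best response: q_{Mesa} = 115/6 − (1/3)(20 − (1/3)q_{Mesa}) ⇒ (8/9)q_{Mesa} = 12.5, so q_{Mesa} = 14.0625.
Then q_{Nadir} = 20 − (1/3)·14.0625 = 15.3125.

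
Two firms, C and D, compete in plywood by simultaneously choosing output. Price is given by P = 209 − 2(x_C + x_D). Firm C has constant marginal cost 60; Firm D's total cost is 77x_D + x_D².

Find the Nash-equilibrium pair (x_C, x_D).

Firm C's profit: π = x_C(209 − 2(x_C + x_D)) − 60x_C.
∂π/∂x_C = 149 − 4x_C − 2x_D = 0, so x_C = 37.25 − 0.5x_D.
For D: ∂π/∂x_D = 132 − 6x_D − 2x_C = 0 ⇒ x_D = 22 − (1/3)x_C.
Substituting the second reaction function into the first: x_C = 37.25 − 0.5(22 − (1/3)x_C), which gives (5/6)x_C = 26.25 ⇒ x_C = 31.5.
Then x_D = 22 − (1/3)·31.5 = 11.5.

31.5, 11.5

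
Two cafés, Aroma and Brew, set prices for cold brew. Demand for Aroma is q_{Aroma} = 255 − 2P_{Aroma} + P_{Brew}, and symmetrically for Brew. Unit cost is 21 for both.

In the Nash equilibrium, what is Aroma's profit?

Aroma's profit: π = (P_{Aroma} − 21)(255 − 2P_{Aroma} + P_{Brew}).
∂π/∂P_{Aroma} = 297 − 4P_{Aroma} + P_{Brew} = 0 ⇒ P_{Aroma} = 74.25 + 0.25P_{Brew}.
Setting P_{Aroma} = P_{Brew} in the reaction function: P_{Aroma} = 74.25 + 0.25P_{Aroma}, so P_{Aroma} = 74.25 / 0.75 = 99.
q_{Aroma} = 255 − 2·99 + 99 = 156.
Profit = (99 − 21)·156 = 12168.

12168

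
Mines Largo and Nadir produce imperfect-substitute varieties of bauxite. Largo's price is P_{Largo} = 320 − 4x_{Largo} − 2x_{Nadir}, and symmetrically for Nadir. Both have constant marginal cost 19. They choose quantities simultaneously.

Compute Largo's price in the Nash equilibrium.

Mine Largo's profit: π = x_{Largo}(320 − 4x_{Largo} − 2x_{Nadir}) − 19x_{Largo}.
∂π/∂x_{Largo} = 301 − 8x_{Largo} − 2x_{Nadir} = 0 ⇒ x_{Largo} = 37.625 − 0.25x_{Nadir}.
By symmetry x_{Nadir} = x_{Largo}; substituting into the reaction function, 1.25x_{Largo} = 37.625 and x_{Largo} = 30.1.
P_{Largo} = 320 − 4·30.1 − 2·30.1 = 139.4.

139.4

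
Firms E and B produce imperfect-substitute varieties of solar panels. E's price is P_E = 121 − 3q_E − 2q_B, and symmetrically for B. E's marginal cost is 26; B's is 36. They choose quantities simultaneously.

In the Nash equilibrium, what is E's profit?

468.75

Firm E's profit: π = q_E(121 − 3q_E − 2q_B) − 26q_E.
∂π/∂q_E = 95 − 6q_E − 2q_B = 0 ⇒ q_E = 95/6 − (1/3)q_B.
Similarly q_B = 85/6 − (1/3)q_E.
Plugging q_B into E's best response: q_E = 95/6 − (1/3)(85/6 − (1/3)q_E) ⇒ (8/9)q_E = 100/9, so q_E = 12.5.
Then q_B = 85/6 − (1/3)·12.5 = 10.
P_E = 121 − 3·12.5 − 2·10 = 63.5.
Profit = (63.5 − 26)·12.5 = 468.75.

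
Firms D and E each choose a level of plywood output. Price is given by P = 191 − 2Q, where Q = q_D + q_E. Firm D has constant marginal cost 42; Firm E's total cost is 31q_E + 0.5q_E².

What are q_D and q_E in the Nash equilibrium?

26.5625, 21.375

Firm D's profit: π = q_D(191 − 2(q_D + q_E)) − 42q_D.
∂π/∂q_D = 149 − 4q_D − 2q_E = 0, so q_D = 37.25 − 0.5q_E.
For E: ∂π/∂q_E = 160 − 5q_E − 2q_D = 0 ⇒ q_E = 32 − 0.4q_D.
Substituting the second reaction function into the first: q_D = 37.25 − 0.5(32 − 0.4q_D), which gives 0.8q_D = 21.25 ⇒ q_D = 26.5625.
Then q_E = 32 − 0.4·26.5625 = 21.375.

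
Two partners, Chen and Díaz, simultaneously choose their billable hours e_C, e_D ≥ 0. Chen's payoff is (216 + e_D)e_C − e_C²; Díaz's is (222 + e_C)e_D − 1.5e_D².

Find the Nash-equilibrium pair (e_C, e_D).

174, 132

Expanding Chen's payoff: 216e_C + e_De_C − e_C².
∂π/∂e_C = 216 + e_D − 2e_C = 0, so e_C = 108 + 0.5e_D.
Likewise for Díaz: e_D = 74 + (1/3)e_C.
Plugging e_D into Chen's best response: e_C = 108 + 0.5(74 + (1/3)e_C) ⇒ (5/6)e_C = 145, so e_C = 174.
Then e_D = 74 + (1/3)·174 = 132.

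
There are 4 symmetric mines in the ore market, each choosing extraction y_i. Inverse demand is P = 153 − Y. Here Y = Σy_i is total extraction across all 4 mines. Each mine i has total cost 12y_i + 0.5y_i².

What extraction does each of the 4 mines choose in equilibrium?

A representative mine's profit is π_i = y_i(153 − Y) − 12y_i − 0.5y_i², with Y = y_i + Σ_{j≠i} y_j.
First-order condition: 141 − 3y_i − Σ_{j≠i} y_j = 0.
With identical mines, set every y_j = y: then 141 − 3y − 3y = 0, i.e. y = 141/6 = 23.5.

23.5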